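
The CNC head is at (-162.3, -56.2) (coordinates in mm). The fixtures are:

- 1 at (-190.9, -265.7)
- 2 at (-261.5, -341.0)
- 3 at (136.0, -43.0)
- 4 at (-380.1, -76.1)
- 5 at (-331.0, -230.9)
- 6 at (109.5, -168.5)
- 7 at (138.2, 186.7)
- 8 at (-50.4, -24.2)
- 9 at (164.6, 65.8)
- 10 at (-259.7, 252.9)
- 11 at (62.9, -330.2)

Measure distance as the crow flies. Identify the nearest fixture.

8

Distances from (-162.3, -56.2):
1: √((-28.6)² + (-209.5)²) = √(817.960 + 43890.250) = 211.4 mm
2: √((-99.2)² + (-284.8)²) = √(9840.640 + 81111.040) = 301.6 mm
3: √((298.3)² + (13.2)²) = √(88982.890 + 174.240) = 298.6 mm
4: √((-217.8)² + (-19.9)²) = √(47436.840 + 396.010) = 218.7 mm
5: √((-168.7)² + (-174.7)²) = √(28459.690 + 30520.090) = 242.9 mm
6: √((271.8)² + (-112.3)²) = √(73875.240 + 12611.290) = 294.1 mm
7: √((300.5)² + (242.9)²) = √(90300.250 + 59000.410) = 386.4 mm
8: √((111.9)² + (32.0)²) = √(12521.610 + 1024.000) = 116.4 mm
9: √((326.9)² + (122.0)²) = √(106863.610 + 14884.000) = 348.9 mm
10: √((-97.4)² + (309.1)²) = √(9486.760 + 95542.810) = 324.1 mm
11: √((225.2)² + (-274.0)²) = √(50715.040 + 75076.000) = 354.7 mm
Minimum: 8 at 116.4 mm.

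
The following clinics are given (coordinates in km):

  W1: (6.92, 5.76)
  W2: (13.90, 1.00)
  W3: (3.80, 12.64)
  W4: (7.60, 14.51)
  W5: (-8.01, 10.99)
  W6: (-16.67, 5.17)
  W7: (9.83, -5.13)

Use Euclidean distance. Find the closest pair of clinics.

Pairwise distances:
W1–W2: 8.45 km
W1–W3: 7.55 km
W1–W4: 8.78 km
W1–W5: 15.82 km
W1–W6: 23.60 km
W1–W7: 11.27 km
W2–W3: 15.41 km
W2–W4: 14.91 km
W2–W5: 24.08 km
W2–W6: 30.85 km
W2–W7: 7.36 km
W3–W4: 4.24 km
W3–W5: 11.92 km
W3–W6: 21.79 km
W3–W7: 18.77 km
W4–W5: 16.00 km
W4–W6: 26.01 km
W4–W7: 19.77 km
W5–W6: 10.43 km
W5–W7: 24.04 km
W6–W7: 28.43 km
Closest pair: W3–W4 at 4.24 km.

W3 and W4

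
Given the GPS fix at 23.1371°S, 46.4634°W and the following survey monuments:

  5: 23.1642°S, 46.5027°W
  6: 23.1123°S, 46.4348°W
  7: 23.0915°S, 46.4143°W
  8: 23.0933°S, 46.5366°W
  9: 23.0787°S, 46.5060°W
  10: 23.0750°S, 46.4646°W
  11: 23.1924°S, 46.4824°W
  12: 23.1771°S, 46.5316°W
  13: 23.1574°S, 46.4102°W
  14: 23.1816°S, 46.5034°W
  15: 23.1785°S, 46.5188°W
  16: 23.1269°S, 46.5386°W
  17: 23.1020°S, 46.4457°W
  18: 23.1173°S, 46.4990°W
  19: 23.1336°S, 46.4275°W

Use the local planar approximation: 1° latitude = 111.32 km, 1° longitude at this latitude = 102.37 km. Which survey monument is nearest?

19

Distances from 23.1371°S, 46.4634°W:
5: 5.0286 km
6: 4.0241 km
7: 7.1437 km
8: 8.9401 km
9: 7.8283 km
10: 6.9141 km
11: 6.4560 km
12: 8.2807 km
13: 5.8963 km
14: 6.4270 km
15: 7.3078 km
16: 7.7815 km
17: 4.3070 km
18: 4.2591 km
19: 3.6957 km
Minimum: 19 at 3.6957 km.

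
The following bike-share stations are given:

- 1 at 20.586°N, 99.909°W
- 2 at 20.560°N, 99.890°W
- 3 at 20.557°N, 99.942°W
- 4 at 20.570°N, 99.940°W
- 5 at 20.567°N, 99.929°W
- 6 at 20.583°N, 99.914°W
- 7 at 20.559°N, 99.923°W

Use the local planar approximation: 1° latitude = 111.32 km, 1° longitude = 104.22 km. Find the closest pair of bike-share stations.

1 and 6

Pairwise distances:
1–2: 3.507 km
1–3: 4.717 km
1–4: 3.689 km
1–5: 2.970 km
1–6: 0.619 km
1–7: 3.341 km
2–3: 5.430 km
2–4: 5.329 km
2–5: 4.139 km
2–6: 3.579 km
2–7: 3.441 km
3–4: 1.462 km
3–5: 1.754 km
3–6: 4.110 km
3–7: 1.993 km
4–5: 1.194 km
4–6: 3.072 km
4–7: 2.154 km
5–6: 2.370 km
5–7: 1.088 km
6–7: 2.832 km
Closest pair: 1–6 at 0.619 km.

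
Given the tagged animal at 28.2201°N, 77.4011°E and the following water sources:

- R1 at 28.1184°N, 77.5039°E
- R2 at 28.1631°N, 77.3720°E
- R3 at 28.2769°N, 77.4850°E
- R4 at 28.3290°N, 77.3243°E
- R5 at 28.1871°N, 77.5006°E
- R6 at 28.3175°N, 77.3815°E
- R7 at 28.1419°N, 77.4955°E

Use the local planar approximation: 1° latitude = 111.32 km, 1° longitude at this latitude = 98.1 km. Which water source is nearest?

R2

Distances from 28.2201°N, 77.4011°E:
R1: 15.1615 km
R2: 6.9578 km
R3: 10.3790 km
R4: 14.2732 km
R5: 10.4293 km
R6: 11.0117 km
R7: 12.7099 km
Minimum: R2 at 6.9578 km.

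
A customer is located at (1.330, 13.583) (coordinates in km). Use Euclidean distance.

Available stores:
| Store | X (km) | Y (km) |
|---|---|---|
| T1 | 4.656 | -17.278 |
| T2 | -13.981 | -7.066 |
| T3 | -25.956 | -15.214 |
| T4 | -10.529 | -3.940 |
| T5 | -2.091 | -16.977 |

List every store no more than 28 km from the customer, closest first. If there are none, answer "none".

T4, T2

Distances from (1.330, 13.583):
T1: 31.040 km
T2: 25.706 km
T3: 39.671 km
T4: 21.159 km
T5: 30.751 km
Threshold 28 km: T4 (21.159 km), T2 (25.706 km) are within range.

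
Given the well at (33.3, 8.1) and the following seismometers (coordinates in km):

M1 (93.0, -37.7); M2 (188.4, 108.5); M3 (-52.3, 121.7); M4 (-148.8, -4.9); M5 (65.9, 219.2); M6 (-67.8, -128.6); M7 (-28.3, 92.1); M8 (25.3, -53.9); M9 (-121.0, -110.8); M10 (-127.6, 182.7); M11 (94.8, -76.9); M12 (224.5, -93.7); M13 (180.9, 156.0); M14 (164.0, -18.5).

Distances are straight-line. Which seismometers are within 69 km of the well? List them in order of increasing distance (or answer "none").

M8

Distances from (33.3, 8.1):
M1: √((59.7)² + (-45.8)²) = √(3564.090 + 2097.640) = 75.2 km
M2: √((155.1)² + (100.4)²) = √(24056.010 + 10080.160) = 184.8 km
M3: √((-85.6)² + (113.6)²) = √(7327.360 + 12904.960) = 142.2 km
M4: √((-182.1)² + (-13.0)²) = √(33160.410 + 169.000) = 182.6 km
M5: √((32.6)² + (211.1)²) = √(1062.760 + 44563.210) = 213.6 km
M6: √((-101.1)² + (-136.7)²) = √(10221.210 + 18686.890) = 170.0 km
M7: √((-61.6)² + (84.0)²) = √(3794.560 + 7056.000) = 104.2 km
M8: √((-8.0)² + (-62.0)²) = √(64.000 + 3844.000) = 62.5 km
M9: √((-154.3)² + (-118.9)²) = √(23808.490 + 14137.210) = 194.8 km
M10: √((-160.9)² + (174.6)²) = √(25888.810 + 30485.160) = 237.4 km
M11: √((61.5)² + (-85.0)²) = √(3782.250 + 7225.000) = 104.9 km
M12: √((191.2)² + (-101.8)²) = √(36557.440 + 10363.240) = 216.6 km
M13: √((147.6)² + (147.9)²) = √(21785.760 + 21874.410) = 209.0 km
M14: √((130.7)² + (-26.6)²) = √(17082.490 + 707.560) = 133.4 km
Threshold 69 km: M8 (62.5 km) is within range.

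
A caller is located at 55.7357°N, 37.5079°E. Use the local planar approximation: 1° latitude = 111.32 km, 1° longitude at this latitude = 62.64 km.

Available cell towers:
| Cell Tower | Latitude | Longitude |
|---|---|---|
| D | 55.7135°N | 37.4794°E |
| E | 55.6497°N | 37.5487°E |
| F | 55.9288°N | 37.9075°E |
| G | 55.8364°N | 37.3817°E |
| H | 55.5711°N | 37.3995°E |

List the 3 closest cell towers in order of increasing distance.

D, E, G

Distances from 55.7357°N, 37.5079°E:
D: 3.0487 km
E: 9.9088 km
F: 32.9943 km
G: 13.7169 km
H: 19.5410 km
Sorted: D (3.0487 km) < E (9.9088 km) < G (13.7169 km) < H (19.5410 km) < F (32.9943 km)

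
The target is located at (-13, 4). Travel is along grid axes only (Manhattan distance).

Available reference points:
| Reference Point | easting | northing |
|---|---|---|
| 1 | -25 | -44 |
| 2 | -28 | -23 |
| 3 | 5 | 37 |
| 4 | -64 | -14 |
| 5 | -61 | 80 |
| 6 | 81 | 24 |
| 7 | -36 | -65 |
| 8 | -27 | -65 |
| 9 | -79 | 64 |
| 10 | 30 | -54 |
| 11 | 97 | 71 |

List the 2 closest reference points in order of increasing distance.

Distances from (-13, 4):
1: |-12| + |-48| = 12 + 48 = 60
2: |-15| + |-27| = 15 + 27 = 42
3: |18| + |33| = 18 + 33 = 51
4: |-51| + |-18| = 51 + 18 = 69
5: |-48| + |76| = 48 + 76 = 124
6: |94| + |20| = 94 + 20 = 114
7: |-23| + |-69| = 23 + 69 = 92
8: |-14| + |-69| = 14 + 69 = 83
9: |-66| + |60| = 66 + 60 = 126
10: |43| + |-58| = 43 + 58 = 101
11: |110| + |67| = 110 + 67 = 177
Sorted: 2 (42) < 3 (51) < 1 (60) < 4 (69) < …

2, 3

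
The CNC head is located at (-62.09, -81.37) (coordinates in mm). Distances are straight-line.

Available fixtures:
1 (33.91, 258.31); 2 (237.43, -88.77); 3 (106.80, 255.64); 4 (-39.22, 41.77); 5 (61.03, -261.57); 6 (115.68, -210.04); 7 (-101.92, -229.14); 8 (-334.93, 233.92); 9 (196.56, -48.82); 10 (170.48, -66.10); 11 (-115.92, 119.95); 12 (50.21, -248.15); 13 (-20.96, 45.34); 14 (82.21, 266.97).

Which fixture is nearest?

Distances from (-62.09, -81.37):
1: √((96.00)² + (339.68)²) = √(9216.0000 + 115382.5024) = 352.99 mm
2: √((299.52)² + (-7.40)²) = √(89712.2304 + 54.7600) = 299.61 mm
3: √((168.89)² + (337.01)²) = √(28523.8321 + 113575.7401) = 376.96 mm
4: √((22.87)² + (123.14)²) = √(523.0369 + 15163.4596) = 125.25 mm
5: √((123.12)² + (-180.20)²) = √(15158.5344 + 32472.0400) = 218.24 mm
6: √((177.77)² + (-128.67)²) = √(31602.1729 + 16555.9689) = 219.45 mm
7: √((-39.83)² + (-147.77)²) = √(1586.4289 + 21835.9729) = 153.04 mm
8: √((-272.84)² + (315.29)²) = √(74441.6656 + 99407.7841) = 416.95 mm
9: √((258.65)² + (32.55)²) = √(66899.8225 + 1059.5025) = 260.69 mm
10: √((232.57)² + (15.27)²) = √(54088.8049 + 233.1729) = 233.07 mm
11: √((-53.83)² + (201.32)²) = √(2897.6689 + 40529.7424) = 208.39 mm
12: √((112.30)² + (-166.78)²) = √(12611.2900 + 27815.5684) = 201.06 mm
13: √((41.13)² + (126.71)²) = √(1691.6769 + 16055.4241) = 133.22 mm
14: √((144.30)² + (348.34)²) = √(20822.4900 + 121340.7556) = 377.05 mm
Minimum: 4 at 125.25 mm.

4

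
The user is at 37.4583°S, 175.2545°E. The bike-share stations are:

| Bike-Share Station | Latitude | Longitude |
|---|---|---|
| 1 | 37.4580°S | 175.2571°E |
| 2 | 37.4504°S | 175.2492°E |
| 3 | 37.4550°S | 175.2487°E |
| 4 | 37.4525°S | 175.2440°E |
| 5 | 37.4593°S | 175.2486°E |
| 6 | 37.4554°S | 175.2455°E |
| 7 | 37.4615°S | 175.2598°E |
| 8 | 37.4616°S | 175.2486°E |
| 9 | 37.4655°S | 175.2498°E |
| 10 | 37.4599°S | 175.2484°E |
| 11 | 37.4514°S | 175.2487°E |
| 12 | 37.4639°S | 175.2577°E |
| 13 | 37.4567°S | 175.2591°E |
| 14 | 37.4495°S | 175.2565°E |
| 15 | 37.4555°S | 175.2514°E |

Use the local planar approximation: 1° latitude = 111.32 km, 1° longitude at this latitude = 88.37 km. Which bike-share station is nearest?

1

Distances from 37.4583°S, 175.2545°E:
1: √((0.0003·111.32)² + (0.0026·88.37)²) = √(0.001115 + 0.052791) = 0.2322 km
2: √((0.0079·111.32)² + (-0.0053·88.37)²) = √(0.773394 + 0.219362) = 0.9964 km
3: √((0.0033·111.32)² + (-0.0058·88.37)²) = √(0.134950 + 0.262703) = 0.6306 km
4: √((0.0058·111.32)² + (-0.0105·88.37)²) = √(0.416872 + 0.860971) = 1.1304 km
5: √((-0.0010·111.32)² + (-0.0059·88.37)²) = √(0.012392 + 0.271840) = 0.5331 km
6: √((0.0029·111.32)² + (-0.0090·88.37)²) = √(0.104218 + 0.632550) = 0.8584 km
7: √((-0.0032·111.32)² + (0.0053·88.37)²) = √(0.126896 + 0.219362) = 0.5884 km
8: √((-0.0033·111.32)² + (-0.0059·88.37)²) = √(0.134950 + 0.271840) = 0.6378 km
9: √((-0.0072·111.32)² + (-0.0047·88.37)²) = √(0.642409 + 0.172506) = 0.9027 km
10: √((-0.0016·111.32)² + (-0.0061·88.37)²) = √(0.031724 + 0.290582) = 0.5677 km
11: √((0.0069·111.32)² + (-0.0058·88.37)²) = √(0.589990 + 0.262703) = 0.9234 km
12: √((-0.0056·111.32)² + (0.0032·88.37)²) = √(0.388618 + 0.079967) = 0.6845 km
13: √((0.0016·111.32)² + (0.0046·88.37)²) = √(0.031724 + 0.165244) = 0.4438 km
14: √((0.0088·111.32)² + (0.0020·88.37)²) = √(0.959648 + 0.031237) = 0.9954 km
15: √((0.0028·111.32)² + (-0.0031·88.37)²) = √(0.097154 + 0.075047) = 0.4150 km
Minimum: 1 at 0.2322 km.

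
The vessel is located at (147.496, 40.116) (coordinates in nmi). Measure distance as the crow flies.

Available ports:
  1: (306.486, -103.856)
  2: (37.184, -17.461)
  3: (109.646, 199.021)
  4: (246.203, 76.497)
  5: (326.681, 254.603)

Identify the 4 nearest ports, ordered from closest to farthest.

Distances from (147.496, 40.116):
1: √((158.990)² + (-143.972)²) = √(25277.82010 + 20727.93678) = 214.490 nmi
2: √((-110.312)² + (-57.577)²) = √(12168.73734 + 3315.11093) = 124.434 nmi
3: √((-37.850)² + (158.905)²) = √(1432.62250 + 25250.79902) = 163.351 nmi
4: √((98.707)² + (36.381)²) = √(9743.07185 + 1323.57716) = 105.198 nmi
5: √((179.185)² + (214.487)²) = √(32107.26422 + 46004.67317) = 279.485 nmi
Sorted: 4 (105.198 nmi) < 2 (124.434 nmi) < 3 (163.351 nmi) < 1 (214.490 nmi) < 5 (279.485 nmi)

4, 2, 3, 1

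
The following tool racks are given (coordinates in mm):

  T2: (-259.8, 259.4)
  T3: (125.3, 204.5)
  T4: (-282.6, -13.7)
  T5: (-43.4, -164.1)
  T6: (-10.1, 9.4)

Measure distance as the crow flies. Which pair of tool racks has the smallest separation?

T5 and T6

Pairwise distances:
T2–T3: 389.0 mm
T2–T4: 274.1 mm
T2–T5: 475.6 mm
T2–T6: 353.3 mm
T3–T4: 462.6 mm
T3–T5: 405.4 mm
T3–T6: 237.5 mm
T4–T5: 282.6 mm
T4–T6: 273.5 mm
T5–T6: 176.7 mm
Closest pair: T5–T6 at 176.7 mm.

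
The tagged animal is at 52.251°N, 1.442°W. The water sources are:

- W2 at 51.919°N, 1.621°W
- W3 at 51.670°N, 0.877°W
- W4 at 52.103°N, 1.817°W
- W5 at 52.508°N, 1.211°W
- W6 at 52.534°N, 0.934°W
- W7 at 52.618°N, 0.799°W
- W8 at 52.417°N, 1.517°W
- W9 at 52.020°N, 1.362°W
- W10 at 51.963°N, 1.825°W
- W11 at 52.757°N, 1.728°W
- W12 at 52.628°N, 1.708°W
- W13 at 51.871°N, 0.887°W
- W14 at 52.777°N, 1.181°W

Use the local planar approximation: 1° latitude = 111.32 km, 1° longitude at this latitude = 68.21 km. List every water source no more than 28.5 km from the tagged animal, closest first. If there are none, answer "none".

Distances from 52.251°N, 1.442°W:
W2: √((-0.332·111.32)² + (-0.179·68.21)²) = √(1365.91150 + 149.07409) = 38.923 km
W3: √((-0.581·111.32)² + (0.565·68.21)²) = √(4183.10398 + 1485.22754) = 75.288 km
W4: √((-0.148·111.32)² + (-0.375·68.21)²) = √(271.43749 + 654.27245) = 30.425 km
W5: √((0.257·111.32)² + (0.231·68.21)²) = √(818.48861 + 248.26761) = 32.661 km
W6: √((0.283·111.32)² + (0.508·68.21)²) = √(992.47429 + 1200.66962) = 46.831 km
W7: √((0.367·111.32)² + (0.643·68.21)²) = √(1669.08527 + 1923.61451) = 59.939 km
W8: √((0.166·111.32)² + (-0.075·68.21)²) = √(341.47788 + 26.17090) = 19.174 km
W9: √((-0.231·111.32)² + (0.080·68.21)²) = √(661.25711 + 29.77667) = 26.288 km
W10: √((-0.288·111.32)² + (-0.383·68.21)²) = √(1027.85386 + 682.48584) = 41.356 km
W11: √((0.506·111.32)² + (-0.286·68.21)²) = √(3172.83457 + 380.56440) = 59.610 km
W12: √((0.377·111.32)² + (-0.266·68.21)²) = √(1761.28281 + 329.19966) = 45.722 km
W13: √((-0.380·111.32)² + (0.555·68.21)²) = √(1789.42536 + 1433.11838) = 56.767 km
W14: √((0.526·111.32)² + (0.261·68.21)²) = √(3428.60839 + 316.94004) = 61.201 km
Threshold 28.5 km: W8 (19.174 km), W9 (26.288 km) are within range.

W8, W9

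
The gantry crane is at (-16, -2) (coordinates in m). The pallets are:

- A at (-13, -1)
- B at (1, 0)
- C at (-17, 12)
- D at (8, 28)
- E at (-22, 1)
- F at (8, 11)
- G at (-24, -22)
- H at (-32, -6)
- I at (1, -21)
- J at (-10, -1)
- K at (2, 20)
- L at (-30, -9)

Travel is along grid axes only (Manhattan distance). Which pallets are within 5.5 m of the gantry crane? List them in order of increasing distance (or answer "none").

A

Distances from (-16, -2):
A: 4 m
B: 19 m
C: 15 m
D: 54 m
E: 9 m
F: 37 m
G: 28 m
H: 20 m
I: 36 m
J: 7 m
K: 40 m
L: 21 m
Threshold 5.5 m: A (4 m) is within range.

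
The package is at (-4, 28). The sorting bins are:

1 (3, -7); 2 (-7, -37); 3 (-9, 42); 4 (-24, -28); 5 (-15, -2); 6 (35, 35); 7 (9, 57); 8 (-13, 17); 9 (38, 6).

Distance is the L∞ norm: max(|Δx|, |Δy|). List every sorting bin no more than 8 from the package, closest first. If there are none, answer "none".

none

Distances from (-4, 28):
1: max(|7|, |-35|) = 35
2: max(|-3|, |-65|) = 65
3: max(|-5|, |14|) = 14
4: max(|-20|, |-56|) = 56
5: max(|-11|, |-30|) = 30
6: max(|39|, |7|) = 39
7: max(|13|, |29|) = 29
8: max(|-9|, |-11|) = 11
9: max(|42|, |-22|) = 42
Threshold 8: none within range.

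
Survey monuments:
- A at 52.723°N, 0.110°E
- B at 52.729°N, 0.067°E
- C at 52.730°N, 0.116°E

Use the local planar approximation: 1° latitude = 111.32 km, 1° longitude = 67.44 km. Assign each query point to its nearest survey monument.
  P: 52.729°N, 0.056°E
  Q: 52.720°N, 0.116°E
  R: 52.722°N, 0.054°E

P→B; Q→A; R→B

P at 52.729°N, 0.056°E:
  A: √((-0.006·111.32)² + (0.054·67.44)²) = √(0.44612 + 13.26242) = 3.703 km
  B: √((0.000·111.32)² + (0.011·67.44)²) = √(0.00000 + 0.55033) = 0.742 km
  C: √((0.001·111.32)² + (0.060·67.44)²) = √(0.01239 + 16.37335) = 4.048 km
  → nearest: B (0.742 km)
Q at 52.720°N, 0.116°E:
  A: √((0.003·111.32)² + (-0.006·67.44)²) = √(0.11153 + 0.16373) = 0.525 km
  B: √((0.009·111.32)² + (-0.049·67.44)²) = √(1.00376 + 10.92012) = 3.453 km
  C: √((0.010·111.32)² + (0.000·67.44)²) = √(1.23921 + 0.00000) = 1.113 km
  → nearest: A (0.525 km)
R at 52.722°N, 0.054°E:
  A: √((0.001·111.32)² + (0.056·67.44)²) = √(0.01239 + 14.26301) = 3.778 km
  B: √((0.007·111.32)² + (0.013·67.44)²) = √(0.60721 + 0.76864) = 1.173 km
  C: √((0.008·111.32)² + (0.062·67.44)²) = √(0.79310 + 17.48310) = 4.275 km
  → nearest: B (1.173 km)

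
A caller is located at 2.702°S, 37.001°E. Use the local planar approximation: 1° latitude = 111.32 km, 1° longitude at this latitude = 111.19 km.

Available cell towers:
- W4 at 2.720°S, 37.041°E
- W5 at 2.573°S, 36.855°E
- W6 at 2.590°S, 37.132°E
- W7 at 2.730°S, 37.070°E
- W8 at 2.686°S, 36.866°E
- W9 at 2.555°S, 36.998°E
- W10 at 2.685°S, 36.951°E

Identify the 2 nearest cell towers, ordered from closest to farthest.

W4, W10

Distances from 2.702°S, 37.001°E:
W4: 4.878 km
W5: 21.674 km
W6: 19.173 km
W7: 8.281 km
W8: 15.116 km
W9: 16.367 km
W10: 5.873 km
Sorted: W4 (4.878 km) < W10 (5.873 km) < W7 (8.281 km) < W8 (15.116 km) < …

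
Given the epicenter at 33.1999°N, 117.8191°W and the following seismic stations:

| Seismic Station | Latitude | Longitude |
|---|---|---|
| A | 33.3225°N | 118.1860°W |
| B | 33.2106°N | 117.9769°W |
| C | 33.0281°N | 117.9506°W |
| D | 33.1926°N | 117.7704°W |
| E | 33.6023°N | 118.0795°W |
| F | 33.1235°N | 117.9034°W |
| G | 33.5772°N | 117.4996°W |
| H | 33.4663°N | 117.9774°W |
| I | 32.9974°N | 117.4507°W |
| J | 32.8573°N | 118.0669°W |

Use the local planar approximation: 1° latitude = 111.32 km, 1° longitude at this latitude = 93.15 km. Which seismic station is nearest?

D

Distances from 33.1999°N, 117.8191°W:
A: √((0.1226·111.32)² + (-0.3669·93.15)²) = √(186.263318 + 1168.049215) = 36.8010 km
B: √((0.0107·111.32)² + (-0.1578·93.15)²) = √(1.418776 + 216.062659) = 14.7473 km
C: √((-0.1718·111.32)² + (-0.1315·93.15)²) = √(365.757057 + 150.043513) = 22.7112 km
D: √((-0.0073·111.32)² + (0.0487·93.15)²) = √(0.660377 + 20.578970) = 4.6086 km
E: √((0.4024·111.32)² + (-0.2604·93.15)²) = √(2006.607076 + 588.366149) = 50.9409 km
F: √((-0.0764·111.32)² + (-0.0843·93.15)²) = √(72.332440 + 61.662463) = 11.5756 km
G: √((0.3773·111.32)² + (0.3195·93.15)²) = √(1764.087025 + 885.742418) = 51.4765 km
H: √((0.2664·111.32)² + (-0.1583·93.15)²) = √(879.457458 + 217.434046) = 33.1194 km
I: √((-0.2025·111.32)² + (0.3684·93.15)²) = √(508.155289 + 1177.619427) = 41.0582 km
J: √((-0.3426·111.32)² + (-0.2478·93.15)²) = √(1454.524740 + 532.805038) = 44.5795 km
Minimum: D at 4.6086 km.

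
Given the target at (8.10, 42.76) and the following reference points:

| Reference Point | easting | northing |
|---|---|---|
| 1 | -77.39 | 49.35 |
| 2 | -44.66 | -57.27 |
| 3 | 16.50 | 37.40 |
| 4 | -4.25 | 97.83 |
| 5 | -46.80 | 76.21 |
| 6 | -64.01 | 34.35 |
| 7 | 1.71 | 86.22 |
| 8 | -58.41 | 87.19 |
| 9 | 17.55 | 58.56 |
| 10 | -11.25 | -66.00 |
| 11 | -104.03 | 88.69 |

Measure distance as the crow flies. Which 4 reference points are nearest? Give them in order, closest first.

3, 9, 7, 4

Distances from (8.10, 42.76):
1: 85.74
2: 113.09
3: 9.96
4: 56.44
5: 64.29
6: 72.60
7: 43.93
8: 79.99
9: 18.41
10: 110.47
11: 121.17
Sorted: 3 (9.96) < 9 (18.41) < 7 (43.93) < 4 (56.44) < 5 (64.29) < 6 (72.60) < …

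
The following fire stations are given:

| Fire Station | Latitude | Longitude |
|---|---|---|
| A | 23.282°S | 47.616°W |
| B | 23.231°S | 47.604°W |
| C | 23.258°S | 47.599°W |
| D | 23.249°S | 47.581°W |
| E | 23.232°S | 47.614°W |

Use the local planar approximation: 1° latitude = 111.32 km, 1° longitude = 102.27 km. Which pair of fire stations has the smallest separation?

B and E

Pairwise distances:
A–B: 5.808 km
A–C: 3.188 km
A–D: 5.129 km
A–E: 5.570 km
B–C: 3.049 km
B–D: 3.090 km
B–E: 1.029 km
C–D: 2.096 km
C–E: 3.276 km
D–E: 3.869 km
Closest pair: B–E at 1.029 km.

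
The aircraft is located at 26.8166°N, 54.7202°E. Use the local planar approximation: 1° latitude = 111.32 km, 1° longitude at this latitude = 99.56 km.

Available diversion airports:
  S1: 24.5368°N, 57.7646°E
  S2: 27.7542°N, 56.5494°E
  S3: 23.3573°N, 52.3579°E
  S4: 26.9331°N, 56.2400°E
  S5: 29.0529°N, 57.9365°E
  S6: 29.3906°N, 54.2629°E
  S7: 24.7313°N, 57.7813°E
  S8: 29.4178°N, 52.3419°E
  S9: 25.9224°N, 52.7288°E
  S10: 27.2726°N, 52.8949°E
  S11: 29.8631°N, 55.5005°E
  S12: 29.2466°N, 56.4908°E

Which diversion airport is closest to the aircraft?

S4

Distances from 26.8166°N, 54.7202°E:
S1: √((-2.2798·111.32)² + (3.0444·99.56)²) = √(64408.011914 + 91869.891277) = 395.3200 km
S2: √((0.9376·111.32)² + (1.8292·99.56)²) = √(10893.855057 + 33165.928588) = 209.9042 km
S3: √((-3.4593·111.32)² + (-2.3623·99.56)²) = √(148293.750490 + 55314.612684) = 451.2298 km
S4: √((0.1165·111.32)² + (1.5198·99.56)²) = √(168.189255 + 22895.105876) = 151.8660 km
S5: √((2.2363·111.32)² + (3.2163·99.56)²) = √(61973.571202 + 102537.536071) = 405.5997 km
S6: √((2.5740·111.32)² + (-0.4573·99.56)²) = √(82103.842060 + 2072.870537) = 290.1322 km
S7: √((-2.0853·111.32)² + (3.0611·99.56)²) = √(53886.934930 + 92880.556874) = 383.1025 km
S8: √((2.6012·111.32)² + (-2.3783·99.56)²) = √(83848.227437 + 56066.448603) = 374.0517 km
S9: √((-0.8942·111.32)² + (-1.9914·99.56)²) = √(9908.678249 + 39308.528046) = 221.8495 km
S10: √((0.4560·111.32)² + (-1.8253·99.56)²) = √(2576.772522 + 33024.654553) = 188.6834 km
S11: √((3.0465·111.32)² + (0.7803·99.56)²) = √(115013.484240 + 6035.218385) = 347.9205 km
S12: √((2.4300·111.32)² + (1.7706·99.56)²) = √(73174.361658 + 31074.968397) = 322.8766 km
Minimum: S4 at 151.8660 km.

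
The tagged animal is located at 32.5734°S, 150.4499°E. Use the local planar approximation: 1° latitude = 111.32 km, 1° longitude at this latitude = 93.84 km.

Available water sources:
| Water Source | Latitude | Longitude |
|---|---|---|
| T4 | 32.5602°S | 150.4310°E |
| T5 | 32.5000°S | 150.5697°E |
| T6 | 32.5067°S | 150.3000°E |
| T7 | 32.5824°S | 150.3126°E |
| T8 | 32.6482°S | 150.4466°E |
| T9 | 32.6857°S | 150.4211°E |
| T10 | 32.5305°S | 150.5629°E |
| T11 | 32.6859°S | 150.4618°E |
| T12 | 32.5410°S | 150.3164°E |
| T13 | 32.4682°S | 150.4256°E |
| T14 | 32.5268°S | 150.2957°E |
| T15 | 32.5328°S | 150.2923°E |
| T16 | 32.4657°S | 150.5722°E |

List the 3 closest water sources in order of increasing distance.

Distances from 32.5734°S, 150.4499°E:
T4: 2.3032 km
T5: 13.8977 km
T6: 15.9060 km
T7: 12.9231 km
T8: 8.3325 km
T9: 12.7900 km
T10: 11.6297 km
T11: 12.5732 km
T12: 13.0365 km
T13: 11.9308 km
T14: 15.3719 km
T15: 15.4644 km
T16: 16.5968 km
Sorted: T4 (2.3032 km) < T8 (8.3325 km) < T10 (11.6297 km) < T13 (11.9308 km) < T11 (12.5732 km) < …

T4, T8, T10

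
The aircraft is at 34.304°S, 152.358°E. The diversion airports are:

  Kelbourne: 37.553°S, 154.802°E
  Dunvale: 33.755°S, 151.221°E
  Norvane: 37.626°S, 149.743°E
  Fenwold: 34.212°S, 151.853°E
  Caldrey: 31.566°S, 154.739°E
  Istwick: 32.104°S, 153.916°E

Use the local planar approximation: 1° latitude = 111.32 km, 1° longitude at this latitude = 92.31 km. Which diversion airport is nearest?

Distances from 34.304°S, 152.358°E:
Kelbourne: 426.274 km
Dunvale: 121.453 km
Norvane: 441.617 km
Fenwold: 47.728 km
Caldrey: 375.775 km
Istwick: 284.010 km
Minimum: Fenwold at 47.728 km.

Fenwold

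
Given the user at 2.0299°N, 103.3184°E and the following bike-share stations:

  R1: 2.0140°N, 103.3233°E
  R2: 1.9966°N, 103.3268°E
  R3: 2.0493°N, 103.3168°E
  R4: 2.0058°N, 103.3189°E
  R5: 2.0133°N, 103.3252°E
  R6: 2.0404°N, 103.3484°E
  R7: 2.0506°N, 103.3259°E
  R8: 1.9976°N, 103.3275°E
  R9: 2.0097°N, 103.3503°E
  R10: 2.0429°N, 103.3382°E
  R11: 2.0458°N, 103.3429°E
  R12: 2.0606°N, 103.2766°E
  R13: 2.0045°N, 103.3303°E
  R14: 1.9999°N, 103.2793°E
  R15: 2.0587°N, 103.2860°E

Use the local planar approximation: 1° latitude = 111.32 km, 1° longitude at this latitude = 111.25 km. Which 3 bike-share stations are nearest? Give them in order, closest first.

Distances from 2.0299°N, 103.3184°E:
R1: 1.8520 km
R2: 3.8229 km
R3: 2.1669 km
R4: 2.6834 km
R5: 1.9968 km
R6: 3.5363 km
R7: 2.4507 km
R8: 3.7354 km
R9: 4.2013 km
R10: 2.6356 km
R11: 3.2499 km
R12: 5.7710 km
R13: 3.1221 km
R14: 5.4840 km
R15: 4.8240 km
Sorted: R1 (1.8520 km) < R5 (1.9968 km) < R3 (2.1669 km) < R7 (2.4507 km) < R10 (2.6356 km) < …

R1, R5, R3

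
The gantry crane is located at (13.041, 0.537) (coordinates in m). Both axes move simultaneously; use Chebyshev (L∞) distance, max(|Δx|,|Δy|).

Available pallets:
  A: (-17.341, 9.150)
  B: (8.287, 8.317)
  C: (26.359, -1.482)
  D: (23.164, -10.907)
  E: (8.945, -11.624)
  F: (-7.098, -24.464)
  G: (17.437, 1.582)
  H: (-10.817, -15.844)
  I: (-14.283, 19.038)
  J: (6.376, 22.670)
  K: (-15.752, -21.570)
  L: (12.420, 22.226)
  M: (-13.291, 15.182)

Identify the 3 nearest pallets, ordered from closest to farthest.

G, B, D

Distances from (13.041, 0.537):
A: max(|-30.382|, |8.613|) = 30.382 m
B: max(|-4.754|, |7.780|) = 7.780 m
C: max(|13.318|, |-2.019|) = 13.318 m
D: max(|10.123|, |-11.444|) = 11.444 m
E: max(|-4.096|, |-12.161|) = 12.161 m
F: max(|-20.139|, |-25.001|) = 25.001 m
G: max(|4.396|, |1.045|) = 4.396 m
H: max(|-23.858|, |-16.381|) = 23.858 m
I: max(|-27.324|, |18.501|) = 27.324 m
J: max(|-6.665|, |22.133|) = 22.133 m
K: max(|-28.793|, |-22.107|) = 28.793 m
L: max(|-0.621|, |21.689|) = 21.689 m
M: max(|-26.332|, |14.645|) = 26.332 m
Sorted: G (4.396 m) < B (7.780 m) < D (11.444 m) < E (12.161 m) < C (13.318 m) < …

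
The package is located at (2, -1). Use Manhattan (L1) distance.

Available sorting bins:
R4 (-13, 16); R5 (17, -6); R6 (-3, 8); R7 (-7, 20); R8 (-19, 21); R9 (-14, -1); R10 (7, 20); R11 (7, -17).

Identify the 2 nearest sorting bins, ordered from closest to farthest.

R6, R9

Distances from (2, -1):
R4: |-15| + |17| = 15 + 17 = 32
R5: |15| + |-5| = 15 + 5 = 20
R6: |-5| + |9| = 5 + 9 = 14
R7: |-9| + |21| = 9 + 21 = 30
R8: |-21| + |22| = 21 + 22 = 43
R9: |-16| + |0| = 16 + 0 = 16
R10: |5| + |21| = 5 + 21 = 26
R11: |5| + |-16| = 5 + 16 = 21
Sorted: R6 (14) < R9 (16) < R5 (20) < R11 (21) < …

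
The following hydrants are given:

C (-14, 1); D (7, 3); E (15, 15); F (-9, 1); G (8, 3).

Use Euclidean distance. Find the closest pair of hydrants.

Pairwise distances:
C–D: √((21)² + (2)²) = √(441.000 + 4.000) = 21.1
C–E: √((29)² + (14)²) = √(841.000 + 196.000) = 32.2
C–F: √((5)² + (0)²) = √(25.000 + 0.000) = 5.0
C–G: √((22)² + (2)²) = √(484.000 + 4.000) = 22.1
D–E: √((8)² + (12)²) = √(64.000 + 144.000) = 14.4
D–F: √((-16)² + (-2)²) = √(256.000 + 4.000) = 16.1
D–G: √((1)² + (0)²) = √(1.000 + 0.000) = 1.0
E–F: √((-24)² + (-14)²) = √(576.000 + 196.000) = 27.8
E–G: √((-7)² + (-12)²) = √(49.000 + 144.000) = 13.9
F–G: √((17)² + (2)²) = √(289.000 + 4.000) = 17.1
Closest pair: D–G at 1.0.

D and G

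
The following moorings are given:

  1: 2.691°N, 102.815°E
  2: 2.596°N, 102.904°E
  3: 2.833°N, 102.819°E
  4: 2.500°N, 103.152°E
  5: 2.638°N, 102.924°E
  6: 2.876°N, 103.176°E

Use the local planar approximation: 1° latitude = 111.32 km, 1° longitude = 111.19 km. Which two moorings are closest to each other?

Pairwise distances:
1–2: 14.483 km
1–3: 15.814 km
1–4: 43.083 km
1–5: 13.479 km
1–6: 45.114 km
2–3: 28.025 km
2–4: 29.574 km
2–5: 5.177 km
2–6: 43.431 km
3–4: 52.394 km
3–5: 24.648 km
3–6: 39.982 km
4–5: 29.643 km
4–6: 41.941 km
5–6: 38.562 km
Closest pair: 2–5 at 5.177 km.

2 and 5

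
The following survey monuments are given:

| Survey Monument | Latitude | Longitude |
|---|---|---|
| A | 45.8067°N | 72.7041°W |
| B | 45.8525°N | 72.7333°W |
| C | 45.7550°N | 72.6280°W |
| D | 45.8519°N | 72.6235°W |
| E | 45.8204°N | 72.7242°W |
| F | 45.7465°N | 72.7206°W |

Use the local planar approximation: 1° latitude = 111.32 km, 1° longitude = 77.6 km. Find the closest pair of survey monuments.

A and E

Pairwise distances:
A–B: 5.5793 km
A–C: 8.2460 km
A–D: 8.0273 km
A–E: 2.1815 km
A–F: 6.8227 km
B–C: 13.5858 km
B–D: 8.5207 km
B–E: 3.6425 km
B–F: 11.8410 km
C–D: 10.7926 km
C–E: 10.4274 km
C–F: 7.2478 km
D–E: 8.5650 km
D–F: 13.9442 km
E–F: 8.2313 km
Closest pair: A–E at 2.1815 km.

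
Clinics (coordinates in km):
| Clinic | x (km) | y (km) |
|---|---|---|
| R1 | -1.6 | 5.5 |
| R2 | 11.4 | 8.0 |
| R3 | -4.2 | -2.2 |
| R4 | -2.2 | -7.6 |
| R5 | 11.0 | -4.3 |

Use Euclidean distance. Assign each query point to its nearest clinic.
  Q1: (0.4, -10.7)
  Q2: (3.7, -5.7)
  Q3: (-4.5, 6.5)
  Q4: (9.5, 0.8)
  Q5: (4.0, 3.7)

Q1→R4; Q2→R4; Q3→R1; Q4→R5; Q5→R1

Q1 at (0.4, -10.7):
  R1: 16.32 km
  R2: 21.70 km
  R3: 9.66 km
  R4: 4.05 km
  R5: 12.38 km
  → nearest: R4 (4.05 km)
Q2 at (3.7, -5.7):
  R1: 12.39 km
  R2: 15.72 km
  R3: 8.64 km
  R4: 6.20 km
  R5: 7.43 km
  → nearest: R4 (6.20 km)
Q3 at (-4.5, 6.5):
  R1: 3.07 km
  R2: 15.97 km
  R3: 8.71 km
  R4: 14.29 km
  R5: 18.89 km
  → nearest: R1 (3.07 km)
Q4 at (9.5, 0.8):
  R1: 12.05 km
  R2: 7.45 km
  R3: 14.02 km
  R4: 14.40 km
  R5: 5.32 km
  → nearest: R5 (5.32 km)
Q5 at (4.0, 3.7):
  R1: 5.88 km
  R2: 8.56 km
  R3: 10.10 km
  R4: 12.89 km
  R5: 10.63 km
  → nearest: R1 (5.88 km)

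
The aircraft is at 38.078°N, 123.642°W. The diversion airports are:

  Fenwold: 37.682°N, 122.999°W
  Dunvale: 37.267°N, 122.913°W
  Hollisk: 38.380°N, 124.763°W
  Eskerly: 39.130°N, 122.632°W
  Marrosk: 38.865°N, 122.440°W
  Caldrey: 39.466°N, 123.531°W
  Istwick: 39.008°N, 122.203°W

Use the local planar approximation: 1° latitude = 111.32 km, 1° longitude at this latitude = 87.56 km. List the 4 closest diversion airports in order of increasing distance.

Distances from 38.078°N, 123.642°W:
Fenwold: √((-0.396·111.32)² + (0.643·87.56)²) = √(1943.28620 + 3169.81161) = 71.506 km
Dunvale: √((-0.811·111.32)² + (0.729·87.56)²) = √(8150.57229 + 4074.42720) = 110.567 km
Hollisk: √((0.302·111.32)² + (-1.121·87.56)²) = √(1130.21296 + 9634.35691) = 103.752 km
Eskerly: √((1.052·111.32)² + (1.010·87.56)²) = √(13714.43356 + 7820.85535) = 146.749 km
Marrosk: √((0.787·111.32)² + (1.202·87.56)²) = √(7675.30885 + 11076.95627) = 136.939 km
Caldrey: √((1.388·111.32)² + (0.111·87.56)²) = √(23874.00759 + 94.46207) = 154.818 km
Istwick: √((0.930·111.32)² + (1.439·87.56)²) = √(10717.96396 + 15875.70768) = 163.076 km
Sorted: Fenwold (71.506 km) < Hollisk (103.752 km) < Dunvale (110.567 km) < Marrosk (136.939 km) < Eskerly (146.749 km) < Caldrey (154.818 km) < …

Fenwold, Hollisk, Dunvale, Marrosk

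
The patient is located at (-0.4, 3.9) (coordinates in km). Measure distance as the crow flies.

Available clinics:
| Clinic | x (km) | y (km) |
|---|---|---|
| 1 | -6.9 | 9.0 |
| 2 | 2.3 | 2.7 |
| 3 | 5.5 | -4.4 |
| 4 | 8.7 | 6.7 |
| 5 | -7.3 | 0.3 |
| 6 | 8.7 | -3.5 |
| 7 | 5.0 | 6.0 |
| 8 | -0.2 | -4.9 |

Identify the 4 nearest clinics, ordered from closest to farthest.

2, 7, 5, 1

Distances from (-0.4, 3.9):
1: √((-6.5)² + (5.1)²) = √(42.250 + 26.010) = 8.3 km
2: √((2.7)² + (-1.2)²) = √(7.290 + 1.440) = 3.0 km
3: √((5.9)² + (-8.3)²) = √(34.810 + 68.890) = 10.2 km
4: √((9.1)² + (2.8)²) = √(82.810 + 7.840) = 9.5 km
5: √((-6.9)² + (-3.6)²) = √(47.610 + 12.960) = 7.8 km
6: √((9.1)² + (-7.4)²) = √(82.810 + 54.760) = 11.7 km
7: √((5.4)² + (2.1)²) = √(29.160 + 4.410) = 5.8 km
8: √((0.2)² + (-8.8)²) = √(0.040 + 77.440) = 8.8 km
Sorted: 2 (3.0 km) < 7 (5.8 km) < 5 (7.8 km) < 1 (8.3 km) < 8 (8.8 km) < 4 (9.5 km) < …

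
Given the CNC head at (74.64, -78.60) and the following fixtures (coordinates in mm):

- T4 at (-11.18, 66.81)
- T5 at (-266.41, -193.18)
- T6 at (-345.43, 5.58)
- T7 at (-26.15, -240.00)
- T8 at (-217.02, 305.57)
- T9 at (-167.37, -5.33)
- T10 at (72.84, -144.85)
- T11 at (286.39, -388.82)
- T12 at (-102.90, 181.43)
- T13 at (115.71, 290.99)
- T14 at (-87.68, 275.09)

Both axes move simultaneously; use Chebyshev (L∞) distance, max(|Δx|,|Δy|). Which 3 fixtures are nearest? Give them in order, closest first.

T10, T4, T7

Distances from (74.64, -78.60):
T4: max(|-85.82|, |145.41|) = 145.41 mm
T5: max(|-341.05|, |-114.58|) = 341.05 mm
T6: max(|-420.07|, |84.18|) = 420.07 mm
T7: max(|-100.79|, |-161.40|) = 161.40 mm
T8: max(|-291.66|, |384.17|) = 384.17 mm
T9: max(|-242.01|, |73.27|) = 242.01 mm
T10: max(|-1.80|, |-66.25|) = 66.25 mm
T11: max(|211.75|, |-310.22|) = 310.22 mm
T12: max(|-177.54|, |260.03|) = 260.03 mm
T13: max(|41.07|, |369.59|) = 369.59 mm
T14: max(|-162.32|, |353.69|) = 353.69 mm
Sorted: T10 (66.25 mm) < T4 (145.41 mm) < T7 (161.40 mm) < T9 (242.01 mm) < T12 (260.03 mm) < …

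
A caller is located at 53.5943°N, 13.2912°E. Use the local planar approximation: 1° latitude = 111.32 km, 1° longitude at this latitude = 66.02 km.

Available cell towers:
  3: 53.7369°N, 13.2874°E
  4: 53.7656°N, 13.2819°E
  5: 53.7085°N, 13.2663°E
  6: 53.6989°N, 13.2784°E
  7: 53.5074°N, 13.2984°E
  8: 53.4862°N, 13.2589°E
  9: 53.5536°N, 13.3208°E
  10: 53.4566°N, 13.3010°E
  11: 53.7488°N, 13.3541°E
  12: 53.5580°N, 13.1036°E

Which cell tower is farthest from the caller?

Distances from 53.5943°N, 13.2912°E:
3: √((0.1426·111.32)² + (-0.0038·66.02)²) = √(251.991242 + 0.062939) = 15.8762 km
4: √((0.1713·111.32)² + (-0.0093·66.02)²) = √(363.631185 + 0.376979) = 19.0790 km
5: √((0.1142·111.32)² + (-0.0249·66.02)²) = √(161.613860 + 2.702401) = 12.8186 km
6: √((0.1046·111.32)² + (-0.0128·66.02)²) = √(135.584413 + 0.714120) = 11.6747 km
7: √((-0.0869·111.32)² + (0.0072·66.02)²) = √(93.580626 + 0.225952) = 9.6854 km
8: √((-0.1081·111.32)² + (-0.0323·66.02)²) = √(144.809743 + 4.547326) = 12.2212 km
9: √((-0.0407·111.32)² + (0.0296·66.02)²) = √(20.527460 + 3.818866) = 4.9342 km
10: √((-0.1377·111.32)² + (0.0098·66.02)²) = √(234.971006 + 0.418604) = 15.3424 km
11: √((0.1545·111.32)² + (0.0629·66.02)²) = √(295.803537 + 17.244568) = 17.6932 km
12: √((-0.0363·111.32)² + (-0.1876·66.02)²) = √(16.329002 + 153.396944) = 13.0279 km
Maximum: 4 at 19.0790 km.

4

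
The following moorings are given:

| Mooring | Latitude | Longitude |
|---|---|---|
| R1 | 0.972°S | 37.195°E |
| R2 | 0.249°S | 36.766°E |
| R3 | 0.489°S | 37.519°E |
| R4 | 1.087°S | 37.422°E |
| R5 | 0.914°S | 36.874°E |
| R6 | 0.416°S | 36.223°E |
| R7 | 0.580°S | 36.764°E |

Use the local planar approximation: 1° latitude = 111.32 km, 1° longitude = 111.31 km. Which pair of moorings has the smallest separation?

R1 and R4

Pairwise distances:
R1–R4: 28.325 km
R1–R5: 36.309 km
R2–R7: 36.848 km
R5–R7: 39.145 km
R6–R7: 62.925 km
R2–R6: 63.236 km
R4–R5: 63.966 km
R1–R3: 64.743 km
R1–R7: 64.852 km
R3–R4: 67.439 km
R2–R5: 74.998 km
R3–R7: 84.647 km
R3–R5: 85.982 km
R2–R3: 87.971 km
R5–R6: 91.237 km
R4–R7: 92.465 km
R1–R2: 93.584 km
R2–R4: 118.466 km
R1–R6: 124.646 km
R3–R6: 144.486 km
R4–R6: 152.942 km
Closest pair: R1–R4 at 28.325 km.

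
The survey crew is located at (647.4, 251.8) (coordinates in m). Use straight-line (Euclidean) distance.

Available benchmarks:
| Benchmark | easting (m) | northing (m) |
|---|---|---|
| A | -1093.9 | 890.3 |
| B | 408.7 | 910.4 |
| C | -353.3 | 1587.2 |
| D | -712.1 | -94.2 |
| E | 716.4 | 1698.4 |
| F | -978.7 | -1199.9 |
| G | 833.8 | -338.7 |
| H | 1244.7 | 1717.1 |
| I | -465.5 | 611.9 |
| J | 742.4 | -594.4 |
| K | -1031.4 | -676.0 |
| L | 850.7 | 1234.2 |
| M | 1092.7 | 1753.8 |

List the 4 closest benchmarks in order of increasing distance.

G, B, J, L

Distances from (647.4, 251.8):
A: √((-1741.3)² + (638.5)²) = √(3032125.690 + 407682.250) = 1854.7 m
B: √((-238.7)² + (658.6)²) = √(56977.690 + 433753.960) = 700.5 m
C: √((-1000.7)² + (1335.4)²) = √(1001400.490 + 1783293.160) = 1668.7 m
D: √((-1359.5)² + (-346.0)²) = √(1848240.250 + 119716.000) = 1402.8 m
E: √((69.0)² + (1446.6)²) = √(4761.000 + 2092651.560) = 1448.2 m
F: √((-1626.1)² + (-1451.7)²) = √(2644201.210 + 2107432.890) = 2179.8 m
G: √((186.4)² + (-590.5)²) = √(34744.960 + 348690.250) = 619.2 m
H: √((597.3)² + (1465.3)²) = √(356767.290 + 2147104.090) = 1582.4 m
I: √((-1112.9)² + (360.1)²) = √(1238546.410 + 129672.010) = 1169.7 m
J: √((95.0)² + (-846.2)²) = √(9025.000 + 716054.440) = 851.5 m
K: √((-1678.8)² + (-927.8)²) = √(2818369.440 + 860812.840) = 1918.1 m
L: √((203.3)² + (982.4)²) = √(41330.890 + 965109.760) = 1003.2 m
M: √((445.3)² + (1502.0)²) = √(198292.090 + 2256004.000) = 1566.6 m
Sorted: G (619.2 m) < B (700.5 m) < J (851.5 m) < L (1003.2 m) < I (1169.7 m) < D (1402.8 m) < …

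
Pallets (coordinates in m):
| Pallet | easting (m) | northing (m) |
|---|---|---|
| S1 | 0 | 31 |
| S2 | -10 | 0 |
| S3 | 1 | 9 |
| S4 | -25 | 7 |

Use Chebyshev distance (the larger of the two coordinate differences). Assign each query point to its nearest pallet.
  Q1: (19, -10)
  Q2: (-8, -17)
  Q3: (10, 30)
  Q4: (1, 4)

Q1 at (19, -10):
  S1: max(|-19|, |41|) = 41 m
  S2: max(|-29|, |10|) = 29 m
  S3: max(|-18|, |19|) = 19 m
  S4: max(|-44|, |17|) = 44 m
  → nearest: S3 (19 m)
Q2 at (-8, -17):
  S1: max(|8|, |48|) = 48 m
  S2: max(|-2|, |17|) = 17 m
  S3: max(|9|, |26|) = 26 m
  S4: max(|-17|, |24|) = 24 m
  → nearest: S2 (17 m)
Q3 at (10, 30):
  S1: max(|-10|, |1|) = 10 m
  S2: max(|-20|, |-30|) = 30 m
  S3: max(|-9|, |-21|) = 21 m
  S4: max(|-35|, |-23|) = 35 m
  → nearest: S1 (10 m)
Q4 at (1, 4):
  S1: max(|-1|, |27|) = 27 m
  S2: max(|-11|, |-4|) = 11 m
  S3: max(|0|, |5|) = 5 m
  S4: max(|-26|, |3|) = 26 m
  → nearest: S3 (5 m)

Q1→S3; Q2→S2; Q3→S1; Q4→S3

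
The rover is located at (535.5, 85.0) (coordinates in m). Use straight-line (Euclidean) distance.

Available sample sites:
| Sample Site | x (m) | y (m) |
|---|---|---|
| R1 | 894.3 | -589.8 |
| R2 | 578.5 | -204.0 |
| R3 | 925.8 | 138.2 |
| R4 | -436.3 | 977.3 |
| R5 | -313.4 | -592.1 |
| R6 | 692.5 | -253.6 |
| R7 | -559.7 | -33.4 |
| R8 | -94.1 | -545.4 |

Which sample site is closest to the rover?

Distances from (535.5, 85.0):
R1: √((358.8)² + (-674.8)²) = √(128737.440 + 455355.040) = 764.3 m
R2: √((43.0)² + (-289.0)²) = √(1849.000 + 83521.000) = 292.2 m
R3: √((390.3)² + (53.2)²) = √(152334.090 + 2830.240) = 393.9 m
R4: √((-971.8)² + (892.3)²) = √(944395.240 + 796199.290) = 1319.3 m
R5: √((-848.9)² + (-677.1)²) = √(720631.210 + 458464.410) = 1085.9 m
R6: √((157.0)² + (-338.6)²) = √(24649.000 + 114649.960) = 373.2 m
R7: √((-1095.2)² + (-118.4)²) = √(1199463.040 + 14018.560) = 1101.6 m
R8: √((-629.6)² + (-630.4)²) = √(396396.160 + 397404.160) = 891.0 m
Minimum: R2 at 292.2 m.

R2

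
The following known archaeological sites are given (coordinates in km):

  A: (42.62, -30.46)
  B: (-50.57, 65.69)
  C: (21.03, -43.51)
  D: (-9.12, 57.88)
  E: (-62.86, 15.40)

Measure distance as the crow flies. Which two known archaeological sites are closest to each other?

Pairwise distances:
A–B: 133.90 km
A–C: 25.23 km
A–D: 102.38 km
A–E: 115.02 km
B–C: 130.58 km
B–D: 42.18 km
B–E: 51.77 km
C–D: 105.78 km
C–E: 102.51 km
D–E: 68.50 km
Closest pair: A–C at 25.23 km.

A and C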